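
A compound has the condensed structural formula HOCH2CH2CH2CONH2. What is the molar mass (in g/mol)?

103.12 g/mol

Element totals:
  C: 4
  H: 9
  N: 1
  O: 2
Molecular formula: C4H9NO2.
  M = 4(12.011) + 9(1.008) + 14.007 + 2(15.999)
    = 48.044 + 9.072 + 14.007 + 31.998 = 103.121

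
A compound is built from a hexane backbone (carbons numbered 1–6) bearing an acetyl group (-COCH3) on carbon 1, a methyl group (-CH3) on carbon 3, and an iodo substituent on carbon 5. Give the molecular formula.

C9H17IO

Atom tally by fragment:
  CH3COCH2 → C:3 H:5 O:1
  CH2 → C:1 H:2
  CH(CH3) → C:2 H:4
  CH2 → C:1 H:2
  CH(I) → C:1 H:1 I:1
  CH3 → C:1 H:3
Element totals:
  C: 9
  H: 17
  I: 1
  O: 1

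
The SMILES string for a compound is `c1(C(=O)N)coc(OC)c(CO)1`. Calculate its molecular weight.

171.15 g/mol

Atom tally by fragment:
  furan ring core → C:4 H:4 O:1
  (− 3 ring H displaced by substituents)
  + CONH2 → C:1 H:2 O:1 N:1
  + OCH3 → C:1 H:3 O:1
  + CH2OH → C:1 H:3 O:1
Element totals:
  C: 7
  H: 9
  N: 1
  O: 4
Molecular formula: C7H9NO4.
  M = 7(12.011) + 9(1.008) + 14.007 + 4(15.999)
    = 84.077 + 9.072 + 14.007 + 63.996 = 171.152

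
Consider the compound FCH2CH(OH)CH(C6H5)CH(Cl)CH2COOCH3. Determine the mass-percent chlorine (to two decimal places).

Atom tally by fragment:
  FCH2 → C:1 H:2 F:1
  CH(OH) → C:1 H:2 O:1
  CH(C6H5) → C:7 H:6
  CH(Cl) → C:1 H:1 Cl:1
  CH2COOCH3 → C:3 H:5 O:2
Element totals:
  C: 13
  H: 16
  Cl: 1
  F: 1
  O: 3
Molecular formula: C13H16ClFO3.
Molar mass = 274.716 g/mol.
Mass from Cl: 1 × 35.45 = 35.450 g/mol.
%Cl = 35.450 / 274.716 × 100 = 12.90%.

12.90%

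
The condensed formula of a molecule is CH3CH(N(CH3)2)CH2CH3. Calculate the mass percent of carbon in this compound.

Atom tally by fragment:
  CH3 → C:1 H:3
  CH(N(CH3)2) → C:3 H:7 N:1
  CH2 → C:1 H:2
  CH3 → C:1 H:3
Element totals:
  C: 6
  H: 15
  N: 1
Molecular formula: C6H15N.
Molar mass = 101.193 g/mol.
Mass from C: 6 × 12.011 = 72.066 g/mol.
%C = 72.066 / 101.193 × 100 = 71.22%.

71.22%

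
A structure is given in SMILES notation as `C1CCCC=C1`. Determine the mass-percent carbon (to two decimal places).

87.73%

Atom tally by fragment:
  cyclohexene ring core → C:6 H:10
Element totals:
  C: 6
  H: 10
Molecular formula: C6H10.
Molar mass = 82.146 g/mol.
Mass from C: 6 × 12.011 = 72.066 g/mol.
%C = 72.066 / 82.146 × 100 = 87.73%.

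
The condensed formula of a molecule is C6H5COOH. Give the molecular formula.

Atom tally by fragment:
  benzene ring core → C:6 H:6
  (− 1 ring H displaced by substituents)
  + COOH → C:1 H:1 O:2
Element totals:
  C: 7
  H: 6
  O: 2

C7H6O2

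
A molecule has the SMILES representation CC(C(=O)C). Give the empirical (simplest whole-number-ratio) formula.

C4H8O

Atom tally by fragment:
  CH3 → C:1 H:3
  CH2COCH3 → C:3 H:5 O:1
Element totals:
  C: 4
  H: 8
  O: 1
Molecular formula: C4H8O.
gcd of subscripts (4, 8, 1) = 1, so the empirical formula equals the molecular formula.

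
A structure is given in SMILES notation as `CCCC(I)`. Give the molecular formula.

C4H9I

Atom tally by fragment:
  CH3 → C:1 H:3
  CH2 → C:1 H:2
  CH2 → C:1 H:2
  CH2I → C:1 H:2 I:1
Element totals:
  C: 4
  H: 9
  I: 1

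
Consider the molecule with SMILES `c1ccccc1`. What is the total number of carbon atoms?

6

Atom tally by fragment:
  benzene ring core → C:6 H:6
Element totals:
  C: 6
  H: 6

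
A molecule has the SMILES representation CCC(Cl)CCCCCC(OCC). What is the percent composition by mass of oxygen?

7.74%

Atom tally by fragment:
  CH3 → C:1 H:3
  CH2 → C:1 H:2
  CH(Cl) → C:1 H:1 Cl:1
  CH2 → C:1 H:2
  CH2 → C:1 H:2
  CH2 → C:1 H:2
  CH2 → C:1 H:2
  CH2 → C:1 H:2
  CH2OC2H5 → C:3 H:7 O:1
Element totals:
  C: 11
  H: 23
  Cl: 1
  O: 1
Molecular formula: C11H23ClO.
Molar mass = 206.754 g/mol.
Mass from O: 1 × 15.999 = 15.999 g/mol.
%O = 15.999 / 206.754 × 100 = 7.74%.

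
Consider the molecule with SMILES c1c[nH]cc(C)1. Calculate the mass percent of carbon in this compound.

74.03%

Atom tally by fragment:
  pyrrole ring core → C:4 H:5 N:1
  (− 1 ring H displaced by substituents)
  + CH3 → C:1 H:3
Element totals:
  C: 5
  H: 7
  N: 1
Molecular formula: C5H7N.
Molar mass = 81.118 g/mol.
Mass from C: 5 × 12.011 = 60.055 g/mol.
%C = 60.055 / 81.118 × 100 = 74.03%.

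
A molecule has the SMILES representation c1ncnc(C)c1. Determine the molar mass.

94.12 g/mol

Atom tally by fragment:
  pyrimidine ring core → C:4 H:4 N:2
  (− 1 ring H displaced by substituents)
  + CH3 → C:1 H:3
Element totals:
  C: 5
  H: 6
  N: 2
Molecular formula: C5H6N2.
  M = 5(12.011) + 6(1.008) + 2(14.007)
    = 60.055 + 6.048 + 28.014 = 94.117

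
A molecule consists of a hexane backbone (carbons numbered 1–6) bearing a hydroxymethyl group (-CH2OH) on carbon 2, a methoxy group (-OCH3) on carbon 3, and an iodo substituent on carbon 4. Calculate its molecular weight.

272.13 g/mol

Atom tally by fragment:
  CH3 → C:1 H:3
  CH(CH2OH) → C:2 H:4 O:1
  CH(OCH3) → C:2 H:4 O:1
  CH(I) → C:1 H:1 I:1
  CH2 → C:1 H:2
  CH3 → C:1 H:3
Element totals:
  C: 8
  H: 17
  I: 1
  O: 2
Molecular formula: C8H17IO2.
  M = 8(12.011) + 17(1.008) + 126.904 + 2(15.999)
    = 96.088 + 17.136 + 126.904 + 31.998 = 272.126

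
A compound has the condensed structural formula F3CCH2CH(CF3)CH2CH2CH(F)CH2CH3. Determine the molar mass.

Element totals:
  C: 9
  H: 13
  F: 7
Molecular formula: C9H13F7.
  M = 9(12.011) + 13(1.008) + 7(18.998)
    = 108.099 + 13.104 + 132.986 = 254.189

254.19 g/mol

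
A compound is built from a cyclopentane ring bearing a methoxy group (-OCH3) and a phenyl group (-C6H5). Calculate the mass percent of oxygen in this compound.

Atom tally by fragment:
  cyclopentane ring core → C:5 H:10
  (− 2 ring H displaced by substituents)
  + OCH3 → C:1 H:3 O:1
  + C6H5 → C:6 H:5
Element totals:
  C: 12
  H: 16
  O: 1
Molecular formula: C12H16O.
Molar mass = 176.259 g/mol.
Mass from O: 1 × 15.999 = 15.999 g/mol.
%O = 15.999 / 176.259 × 100 = 9.08%.

9.08%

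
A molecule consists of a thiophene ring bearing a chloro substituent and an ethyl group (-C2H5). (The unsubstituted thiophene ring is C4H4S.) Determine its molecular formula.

Atom tally by fragment:
  thiophene ring core → C:4 H:4 S:1
  (− 2 ring H displaced by substituents)
  + Cl → Cl:1
  + C2H5 → C:2 H:5
Element totals:
  C: 6
  H: 7
  Cl: 1
  S: 1

C6H7ClS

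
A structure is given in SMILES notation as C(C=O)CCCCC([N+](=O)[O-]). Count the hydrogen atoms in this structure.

13

Atom tally by fragment:
  OHCCH2 → C:2 H:3 O:1
  CH2 → C:1 H:2
  CH2 → C:1 H:2
  CH2 → C:1 H:2
  CH2 → C:1 H:2
  CH2NO2 → C:1 H:2 N:1 O:2
Element totals:
  C: 7
  H: 13
  N: 1
  O: 3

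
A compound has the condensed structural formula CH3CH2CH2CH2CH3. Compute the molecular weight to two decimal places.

Atom tally by fragment:
  CH3 → C:1 H:3
  CH2 → C:1 H:2
  CH2 → C:1 H:2
  CH2 → C:1 H:2
  CH3 → C:1 H:3
Element totals:
  C: 5
  H: 12
Molecular formula: C5H12.
  M = 5(12.011) + 12(1.008)
    = 60.055 + 12.096 = 72.151

72.15 g/mol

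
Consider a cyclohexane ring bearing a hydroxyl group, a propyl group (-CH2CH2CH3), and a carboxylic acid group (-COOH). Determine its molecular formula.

Atom tally by fragment:
  cyclohexane ring core → C:6 H:12
  (− 3 ring H displaced by substituents)
  + OH → O:1 H:1
  + CH2CH2CH3 → C:3 H:7
  + COOH → C:1 H:1 O:2
Element totals:
  C: 10
  H: 18
  O: 3

C10H18O3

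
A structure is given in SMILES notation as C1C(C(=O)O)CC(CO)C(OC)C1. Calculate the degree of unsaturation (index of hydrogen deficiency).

Atom tally by fragment:
  cyclohexane ring core → C:6 H:12
  (− 3 ring H displaced by substituents)
  + COOH → C:1 H:1 O:2
  + CH2OH → C:1 H:3 O:1
  + OCH3 → C:1 H:3 O:1
Element totals:
  C: 9
  H: 16
  O: 4
Molecular formula: C9H16O4.
DoU = (2C + 2 + N − H − X) / 2 = (2·9 + 2 + 0 − 16 − 0) / 2 = 2.

2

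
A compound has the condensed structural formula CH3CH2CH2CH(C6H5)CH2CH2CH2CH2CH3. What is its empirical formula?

Atom tally by fragment:
  CH3 → C:1 H:3
  CH2 → C:1 H:2
  CH2 → C:1 H:2
  CH(C6H5) → C:7 H:6
  CH2 → C:1 H:2
  CH2 → C:1 H:2
  CH2 → C:1 H:2
  CH2 → C:1 H:2
  CH3 → C:1 H:3
Element totals:
  C: 15
  H: 24
Molecular formula: C15H24.
gcd of subscripts = 3; dividing each by 3:
  C: 15/3 = 5
  H: 24/3 = 8

C5H8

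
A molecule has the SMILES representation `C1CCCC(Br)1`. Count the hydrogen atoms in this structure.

Atom tally by fragment:
  cyclopentane ring core → C:5 H:10
  (− 1 ring H displaced by substituents)
  + Br → Br:1
Element totals:
  C: 5
  H: 9
  Br: 1

9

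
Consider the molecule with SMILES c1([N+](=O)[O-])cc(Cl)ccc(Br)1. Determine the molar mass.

236.45 g/mol

Atom tally by fragment:
  benzene ring core → C:6 H:6
  (− 3 ring H displaced by substituents)
  + NO2 → N:1 O:2
  + Cl → Cl:1
  + Br → Br:1
Element totals:
  C: 6
  H: 3
  Br: 1
  Cl: 1
  N: 1
  O: 2
Molecular formula: C6H3BrClNO2.
  M = 6(12.011) + 3(1.008) + 79.904 + 35.45 + 14.007 + 2(15.999)
    = 72.066 + 3.024 + 79.904 + 35.450 + 14.007 + 31.998 = 236.449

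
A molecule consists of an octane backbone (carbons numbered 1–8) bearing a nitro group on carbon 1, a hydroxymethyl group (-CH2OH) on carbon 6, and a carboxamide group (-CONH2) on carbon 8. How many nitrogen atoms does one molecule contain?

Atom tally by fragment:
  O2NCH2 → C:1 H:2 N:1 O:2
  CH2 → C:1 H:2
  CH2 → C:1 H:2
  CH2 → C:1 H:2
  CH2 → C:1 H:2
  CH(CH2OH) → C:2 H:4 O:1
  CH2 → C:1 H:2
  CH2CONH2 → C:2 H:4 O:1 N:1
Element totals:
  C: 10
  H: 20
  N: 2
  O: 4

2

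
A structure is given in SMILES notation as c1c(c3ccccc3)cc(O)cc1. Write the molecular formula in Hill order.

C12H10O

Atom tally by fragment:
  benzene ring core → C:6 H:6
  (− 2 ring H displaced by substituents)
  + C6H5 → C:6 H:5
  + OH → O:1 H:1
Element totals:
  C: 12
  H: 10
  O: 1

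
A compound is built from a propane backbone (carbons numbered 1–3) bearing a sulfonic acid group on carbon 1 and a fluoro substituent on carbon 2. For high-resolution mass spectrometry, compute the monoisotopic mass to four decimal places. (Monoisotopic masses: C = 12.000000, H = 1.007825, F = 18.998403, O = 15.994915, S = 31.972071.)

Atom tally by fragment:
  HO3SCH2 → C:1 H:3 S:1 O:3
  CH(F) → C:1 H:1 F:1
  CH3 → C:1 H:3
Element totals:
  C: 3
  H: 7
  F: 1
  O: 3
  S: 1
Molecular formula: C3H7FO3S.
  M = 3(12.0) + 7(1.007825) + 18.998403 + 3(15.994915) + 31.972071
    = 36.000000 + 7.054775 + 18.998403 + 47.984745 + 31.972071 = 142.009994

142.0100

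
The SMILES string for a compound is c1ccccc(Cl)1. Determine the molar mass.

Atom tally by fragment:
  benzene ring core → C:6 H:6
  (− 1 ring H displaced by substituents)
  + Cl → Cl:1
Element totals:
  C: 6
  H: 5
  Cl: 1
Molecular formula: C6H5Cl.
  M = 6(12.011) + 5(1.008) + 35.45
    = 72.066 + 5.040 + 35.450 = 112.556

112.56 g/mol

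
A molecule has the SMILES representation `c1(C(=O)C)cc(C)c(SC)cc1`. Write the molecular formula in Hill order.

C10H12OS

Atom tally by fragment:
  benzene ring core → C:6 H:6
  (− 3 ring H displaced by substituents)
  + COCH3 → C:2 H:3 O:1
  + CH3 → C:1 H:3
  + SCH3 → C:1 H:3 S:1
Element totals:
  C: 10
  H: 12
  O: 1
  S: 1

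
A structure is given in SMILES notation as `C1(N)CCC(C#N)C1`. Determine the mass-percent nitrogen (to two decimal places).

Atom tally by fragment:
  cyclopentane ring core → C:5 H:10
  (− 2 ring H displaced by substituents)
  + NH2 → N:1 H:2
  + CN → C:1 N:1
Element totals:
  C: 6
  H: 10
  N: 2
Molecular formula: C6H10N2.
Molar mass = 110.160 g/mol.
Mass from N: 2 × 14.007 = 28.014 g/mol.
%N = 28.014 / 110.160 × 100 = 25.43%.

25.43%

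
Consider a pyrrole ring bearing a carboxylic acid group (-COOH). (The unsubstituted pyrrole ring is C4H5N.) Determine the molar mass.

111.10 g/mol

Atom tally by fragment:
  pyrrole ring core → C:4 H:5 N:1
  (− 1 ring H displaced by substituents)
  + COOH → C:1 H:1 O:2
Element totals:
  C: 5
  H: 5
  N: 1
  O: 2
Molecular formula: C5H5NO2.
  M = 5(12.011) + 5(1.008) + 14.007 + 2(15.999)
    = 60.055 + 5.040 + 14.007 + 31.998 = 111.100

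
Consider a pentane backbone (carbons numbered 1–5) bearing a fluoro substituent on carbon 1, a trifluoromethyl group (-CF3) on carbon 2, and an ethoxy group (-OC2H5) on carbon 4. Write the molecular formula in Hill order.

Atom tally by fragment:
  FCH2 → C:1 H:2 F:1
  CH(CF3) → C:2 H:1 F:3
  CH2 → C:1 H:2
  CH(OC2H5) → C:3 H:6 O:1
  CH3 → C:1 H:3
Element totals:
  C: 8
  H: 14
  F: 4
  O: 1

C8H14F4O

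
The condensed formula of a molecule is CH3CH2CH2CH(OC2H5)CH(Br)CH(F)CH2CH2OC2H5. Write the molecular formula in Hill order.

C12H24BrFO2

Atom tally by fragment:
  CH3 → C:1 H:3
  CH2 → C:1 H:2
  CH2 → C:1 H:2
  CH(OC2H5) → C:3 H:6 O:1
  CH(Br) → C:1 H:1 Br:1
  CH(F) → C:1 H:1 F:1
  CH2 → C:1 H:2
  CH2OC2H5 → C:3 H:7 O:1
Element totals:
  C: 12
  H: 24
  Br: 1
  F: 1
  O: 2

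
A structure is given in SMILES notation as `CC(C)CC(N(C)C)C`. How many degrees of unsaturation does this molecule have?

0

Atom tally by fragment:
  CH3 → C:1 H:3
  CH(CH3) → C:2 H:4
  CH2 → C:1 H:2
  CH(N(CH3)2) → C:3 H:7 N:1
  CH3 → C:1 H:3
Element totals:
  C: 8
  H: 19
  N: 1
Molecular formula: C8H19N.
DoU = (2C + 2 + N − H − X) / 2 = (2·8 + 2 + 1 − 19 − 0) / 2 = 0.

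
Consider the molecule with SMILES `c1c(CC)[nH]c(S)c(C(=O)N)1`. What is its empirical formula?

Atom tally by fragment:
  pyrrole ring core → C:4 H:5 N:1
  (− 3 ring H displaced by substituents)
  + C2H5 → C:2 H:5
  + SH → S:1 H:1
  + CONH2 → C:1 H:2 O:1 N:1
Element totals:
  C: 7
  H: 10
  N: 2
  O: 1
  S: 1
Molecular formula: C7H10N2OS.
gcd of subscripts (7, 10, 2, 1, 1) = 1, so the empirical formula equals the molecular formula.

C7H10N2OS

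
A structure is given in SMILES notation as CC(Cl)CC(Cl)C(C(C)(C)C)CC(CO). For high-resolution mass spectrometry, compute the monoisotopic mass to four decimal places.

Atom tally by fragment:
  CH3 → C:1 H:3
  CH(Cl) → C:1 H:1 Cl:1
  CH2 → C:1 H:2
  CH(Cl) → C:1 H:1 Cl:1
  CH(C(CH3)3) → C:5 H:10
  CH2 → C:1 H:2
  CH2CH2OH → C:2 H:5 O:1
Element totals:
  C: 12
  H: 24
  Cl: 2
  O: 1
Molecular formula: C12H24Cl2O.
  M = 12(12.0) + 24(1.007825) + 2(34.968853) + 15.994915
    = 144.000000 + 24.187800 + 69.937706 + 15.994915 = 254.120421

254.1204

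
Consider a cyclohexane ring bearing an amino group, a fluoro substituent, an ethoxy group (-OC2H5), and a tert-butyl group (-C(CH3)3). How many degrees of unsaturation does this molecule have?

Atom tally by fragment:
  cyclohexane ring core → C:6 H:12
  (− 4 ring H displaced by substituents)
  + NH2 → N:1 H:2
  + F → F:1
  + OC2H5 → C:2 H:5 O:1
  + C(CH3)3 → C:4 H:9
Element totals:
  C: 12
  H: 24
  F: 1
  N: 1
  O: 1
Molecular formula: C12H24FNO.
DoU = (2C + 2 + N − H − X) / 2 = (2·12 + 2 + 1 − 24 − 1) / 2 = 1.

1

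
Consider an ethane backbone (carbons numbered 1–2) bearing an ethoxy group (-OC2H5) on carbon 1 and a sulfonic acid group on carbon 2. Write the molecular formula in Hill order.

C4H10O4S

Atom tally by fragment:
  C2H5OCH2 → C:3 H:7 O:1
  CH2SO3H → C:1 H:3 S:1 O:3
Element totals:
  C: 4
  H: 10
  O: 4
  S: 1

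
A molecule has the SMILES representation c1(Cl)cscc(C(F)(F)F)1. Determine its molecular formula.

C5H2ClF3S

Atom tally by fragment:
  thiophene ring core → C:4 H:4 S:1
  (− 2 ring H displaced by substituents)
  + Cl → Cl:1
  + CF3 → C:1 F:3
Element totals:
  C: 5
  H: 2
  Cl: 1
  F: 3
  S: 1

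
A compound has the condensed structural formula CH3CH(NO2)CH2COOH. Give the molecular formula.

Atom tally by fragment:
  CH3 → C:1 H:3
  CH(NO2) → C:1 H:1 N:1 O:2
  CH2COOH → C:2 H:3 O:2
Element totals:
  C: 4
  H: 7
  N: 1
  O: 4

C4H7NO4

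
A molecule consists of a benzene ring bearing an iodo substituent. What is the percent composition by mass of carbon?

Atom tally by fragment:
  benzene ring core → C:6 H:6
  (− 1 ring H displaced by substituents)
  + I → I:1
Element totals:
  C: 6
  H: 5
  I: 1
Molecular formula: C6H5I.
Molar mass = 204.010 g/mol.
Mass from C: 6 × 12.011 = 72.066 g/mol.
%C = 72.066 / 204.010 × 100 = 35.32%.

35.32%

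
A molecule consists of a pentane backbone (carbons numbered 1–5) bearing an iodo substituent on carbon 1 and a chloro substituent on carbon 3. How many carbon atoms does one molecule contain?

Atom tally by fragment:
  ICH2 → C:1 H:2 I:1
  CH2 → C:1 H:2
  CH(Cl) → C:1 H:1 Cl:1
  CH2 → C:1 H:2
  CH3 → C:1 H:3
Element totals:
  C: 5
  H: 10
  Cl: 1
  I: 1

5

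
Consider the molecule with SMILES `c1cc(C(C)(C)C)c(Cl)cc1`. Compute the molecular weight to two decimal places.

Atom tally by fragment:
  benzene ring core → C:6 H:6
  (− 2 ring H displaced by substituents)
  + C(CH3)3 → C:4 H:9
  + Cl → Cl:1
Element totals:
  C: 10
  H: 13
  Cl: 1
Molecular formula: C10H13Cl.
  M = 10(12.011) + 13(1.008) + 35.45
    = 120.110 + 13.104 + 35.450 = 168.664

168.66 g/mol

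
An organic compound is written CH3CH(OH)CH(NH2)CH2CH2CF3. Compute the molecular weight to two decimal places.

Atom tally by fragment:
  CH3 → C:1 H:3
  CH(OH) → C:1 H:2 O:1
  CH(NH2) → C:1 H:3 N:1
  CH2 → C:1 H:2
  CH2CF3 → C:2 H:2 F:3
Element totals:
  C: 6
  H: 12
  F: 3
  N: 1
  O: 1
Molecular formula: C6H12F3NO.
  M = 6(12.011) + 12(1.008) + 3(18.998) + 14.007 + 15.999
    = 72.066 + 12.096 + 56.994 + 14.007 + 15.999 = 171.162

171.16 g/mol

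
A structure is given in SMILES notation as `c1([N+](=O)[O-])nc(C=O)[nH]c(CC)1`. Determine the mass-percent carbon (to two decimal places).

Atom tally by fragment:
  imidazole ring core → C:3 H:4 N:2
  (− 3 ring H displaced by substituents)
  + NO2 → N:1 O:2
  + CHO → C:1 H:1 O:1
  + C2H5 → C:2 H:5
Element totals:
  C: 6
  H: 7
  N: 3
  O: 3
Molecular formula: C6H7N3O3.
Molar mass = 169.140 g/mol.
Mass from C: 6 × 12.011 = 72.066 g/mol.
%C = 72.066 / 169.140 × 100 = 42.61%.

42.61%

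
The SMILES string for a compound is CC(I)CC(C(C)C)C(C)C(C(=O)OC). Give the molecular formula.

Atom tally by fragment:
  CH3 → C:1 H:3
  CH(I) → C:1 H:1 I:1
  CH2 → C:1 H:2
  CH(CH(CH3)2) → C:4 H:8
  CH(CH3) → C:2 H:4
  CH2COOCH3 → C:3 H:5 O:2
Element totals:
  C: 12
  H: 23
  I: 1
  O: 2

C12H23IO2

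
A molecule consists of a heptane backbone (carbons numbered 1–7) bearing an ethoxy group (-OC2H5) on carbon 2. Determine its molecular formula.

C9H20O

Atom tally by fragment:
  CH3 → C:1 H:3
  CH(OC2H5) → C:3 H:6 O:1
  CH2 → C:1 H:2
  CH2 → C:1 H:2
  CH2 → C:1 H:2
  CH2 → C:1 H:2
  CH3 → C:1 H:3
Element totals:
  C: 9
  H: 20
  O: 1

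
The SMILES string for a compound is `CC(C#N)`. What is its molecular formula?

Atom tally by fragment:
  CH3 → C:1 H:3
  CH2CN → C:2 H:2 N:1
Element totals:
  C: 3
  H: 5
  N: 1

C3H5N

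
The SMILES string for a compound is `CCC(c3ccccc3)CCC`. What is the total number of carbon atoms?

Atom tally by fragment:
  CH3 → C:1 H:3
  CH2 → C:1 H:2
  CH(C6H5) → C:7 H:6
  CH2 → C:1 H:2
  CH2 → C:1 H:2
  CH3 → C:1 H:3
Element totals:
  C: 12
  H: 18

12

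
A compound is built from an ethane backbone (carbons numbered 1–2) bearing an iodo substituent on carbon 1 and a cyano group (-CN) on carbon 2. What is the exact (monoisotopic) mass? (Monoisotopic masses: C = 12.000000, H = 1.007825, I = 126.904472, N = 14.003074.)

Atom tally by fragment:
  ICH2 → C:1 H:2 I:1
  CH2CN → C:2 H:2 N:1
Element totals:
  C: 3
  H: 4
  I: 1
  N: 1
Molecular formula: C3H4IN.
  M = 3(12.0) + 4(1.007825) + 126.904472 + 14.003074
    = 36.000000 + 4.031300 + 126.904472 + 14.003074 = 180.938846

180.9388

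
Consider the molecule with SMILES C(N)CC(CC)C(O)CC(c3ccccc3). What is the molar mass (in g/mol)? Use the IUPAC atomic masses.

Atom tally by fragment:
  H2NCH2 → C:1 H:4 N:1
  CH2 → C:1 H:2
  CH(C2H5) → C:3 H:6
  CH(OH) → C:1 H:2 O:1
  CH2 → C:1 H:2
  CH2C6H5 → C:7 H:7
Element totals:
  C: 14
  H: 23
  N: 1
  O: 1
Molecular formula: C14H23NO.
  M = 14(12.011) + 23(1.008) + 14.007 + 15.999
    = 168.154 + 23.184 + 14.007 + 15.999 = 221.344

221.34 g/mol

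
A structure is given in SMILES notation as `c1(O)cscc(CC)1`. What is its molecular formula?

C6H8OS

Atom tally by fragment:
  thiophene ring core → C:4 H:4 S:1
  (− 2 ring H displaced by substituents)
  + OH → O:1 H:1
  + C2H5 → C:2 H:5
Element totals:
  C: 6
  H: 8
  O: 1
  S: 1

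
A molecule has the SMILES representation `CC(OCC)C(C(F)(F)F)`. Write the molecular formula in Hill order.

Atom tally by fragment:
  CH3 → C:1 H:3
  CH(OC2H5) → C:3 H:6 O:1
  CH2CF3 → C:2 H:2 F:3
Element totals:
  C: 6
  H: 11
  F: 3
  O: 1

C6H11F3O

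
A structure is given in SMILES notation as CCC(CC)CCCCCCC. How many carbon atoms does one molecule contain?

Atom tally by fragment:
  CH3 → C:1 H:3
  CH2 → C:1 H:2
  CH(C2H5) → C:3 H:6
  CH2 → C:1 H:2
  CH2 → C:1 H:2
  CH2 → C:1 H:2
  CH2 → C:1 H:2
  CH2 → C:1 H:2
  CH2 → C:1 H:2
  CH3 → C:1 H:3
Element totals:
  C: 12
  H: 26

12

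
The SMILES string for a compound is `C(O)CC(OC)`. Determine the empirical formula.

C2H5O

Atom tally by fragment:
  HOCH2 → C:1 H:3 O:1
  CH2 → C:1 H:2
  CH2OCH3 → C:2 H:5 O:1
Element totals:
  C: 4
  H: 10
  O: 2
Molecular formula: C4H10O2.
gcd of subscripts = 2; dividing each by 2:
  C: 4/2 = 2
  H: 10/2 = 5
  O: 2/2 = 1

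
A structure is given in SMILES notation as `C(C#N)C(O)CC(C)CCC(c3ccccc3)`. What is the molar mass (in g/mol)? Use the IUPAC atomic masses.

231.34 g/mol

Atom tally by fragment:
  NCCH2 → C:2 H:2 N:1
  CH(OH) → C:1 H:2 O:1
  CH2 → C:1 H:2
  CH(CH3) → C:2 H:4
  CH2 → C:1 H:2
  CH2 → C:1 H:2
  CH2C6H5 → C:7 H:7
Element totals:
  C: 15
  H: 21
  N: 1
  O: 1
Molecular formula: C15H21NO.
  M = 15(12.011) + 21(1.008) + 14.007 + 15.999
    = 180.165 + 21.168 + 14.007 + 15.999 = 231.339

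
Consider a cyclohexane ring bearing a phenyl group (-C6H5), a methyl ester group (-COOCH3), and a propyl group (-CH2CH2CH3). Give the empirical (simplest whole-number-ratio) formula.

Atom tally by fragment:
  cyclohexane ring core → C:6 H:12
  (− 3 ring H displaced by substituents)
  + C6H5 → C:6 H:5
  + COOCH3 → C:2 H:3 O:2
  + CH2CH2CH3 → C:3 H:7
Element totals:
  C: 17
  H: 24
  O: 2
Molecular formula: C17H24O2.
gcd of subscripts (17, 24, 2) = 1, so the empirical formula equals the molecular formula.

C17H24O2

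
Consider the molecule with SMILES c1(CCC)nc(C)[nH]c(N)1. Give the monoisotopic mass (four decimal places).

Atom tally by fragment:
  imidazole ring core → C:3 H:4 N:2
  (− 3 ring H displaced by substituents)
  + CH2CH2CH3 → C:3 H:7
  + CH3 → C:1 H:3
  + NH2 → N:1 H:2
Element totals:
  C: 7
  H: 13
  N: 3
Molecular formula: C7H13N3.
  M = 7(12.0) + 13(1.007825) + 3(14.003074)
    = 84.000000 + 13.101725 + 42.009222 = 139.110947

139.1109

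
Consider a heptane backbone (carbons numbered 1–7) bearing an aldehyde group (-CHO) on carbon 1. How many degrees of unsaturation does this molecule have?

1

Atom tally by fragment:
  OHCCH2 → C:2 H:3 O:1
  CH2 → C:1 H:2
  CH2 → C:1 H:2
  CH2 → C:1 H:2
  CH2 → C:1 H:2
  CH2 → C:1 H:2
  CH3 → C:1 H:3
Element totals:
  C: 8
  H: 16
  O: 1
Molecular formula: C8H16O.
DoU = (2C + 2 + N − H − X) / 2 = (2·8 + 2 + 0 − 16 − 0) / 2 = 1.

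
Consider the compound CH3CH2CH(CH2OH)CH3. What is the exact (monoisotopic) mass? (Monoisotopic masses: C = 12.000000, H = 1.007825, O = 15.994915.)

88.0888

Atom tally by fragment:
  CH3 → C:1 H:3
  CH2 → C:1 H:2
  CH(CH2OH) → C:2 H:4 O:1
  CH3 → C:1 H:3
Element totals:
  C: 5
  H: 12
  O: 1
Molecular formula: C5H12O.
  M = 5(12.0) + 12(1.007825) + 15.994915
    = 60.000000 + 12.093900 + 15.994915 = 88.088815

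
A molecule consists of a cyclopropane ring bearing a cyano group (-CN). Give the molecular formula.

C4H5N

Atom tally by fragment:
  cyclopropane ring core → C:3 H:6
  (− 1 ring H displaced by substituents)
  + CN → C:1 N:1
Element totals:
  C: 4
  H: 5
  N: 1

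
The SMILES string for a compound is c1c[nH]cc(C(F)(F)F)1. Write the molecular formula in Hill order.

C5H4F3N

Atom tally by fragment:
  pyrrole ring core → C:4 H:5 N:1
  (− 1 ring H displaced by substituents)
  + CF3 → C:1 F:3
Element totals:
  C: 5
  H: 4
  F: 3
  N: 1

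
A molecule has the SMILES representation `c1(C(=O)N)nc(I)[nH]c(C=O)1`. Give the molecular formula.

Atom tally by fragment:
  imidazole ring core → C:3 H:4 N:2
  (− 3 ring H displaced by substituents)
  + CONH2 → C:1 H:2 O:1 N:1
  + I → I:1
  + CHO → C:1 H:1 O:1
Element totals:
  C: 5
  H: 4
  I: 1
  N: 3
  O: 2

C5H4IN3O2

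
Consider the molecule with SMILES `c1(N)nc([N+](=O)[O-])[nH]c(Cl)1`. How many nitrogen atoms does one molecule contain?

4

Atom tally by fragment:
  imidazole ring core → C:3 H:4 N:2
  (− 3 ring H displaced by substituents)
  + NH2 → N:1 H:2
  + NO2 → N:1 O:2
  + Cl → Cl:1
Element totals:
  C: 3
  H: 3
  Cl: 1
  N: 4
  O: 2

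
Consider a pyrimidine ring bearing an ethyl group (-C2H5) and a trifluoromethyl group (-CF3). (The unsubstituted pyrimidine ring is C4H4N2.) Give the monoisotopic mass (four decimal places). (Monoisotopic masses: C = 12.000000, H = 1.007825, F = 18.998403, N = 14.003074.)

176.0561

Atom tally by fragment:
  pyrimidine ring core → C:4 H:4 N:2
  (− 2 ring H displaced by substituents)
  + C2H5 → C:2 H:5
  + CF3 → C:1 F:3
Element totals:
  C: 7
  H: 7
  F: 3
  N: 2
Molecular formula: C7H7F3N2.
  M = 7(12.0) + 7(1.007825) + 3(18.998403) + 2(14.003074)
    = 84.000000 + 7.054775 + 56.995209 + 28.006148 = 176.056132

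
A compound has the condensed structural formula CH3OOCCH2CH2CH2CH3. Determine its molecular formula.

Atom tally by fragment:
  CH3OOCCH2 → C:3 H:5 O:2
  CH2 → C:1 H:2
  CH2 → C:1 H:2
  CH3 → C:1 H:3
Element totals:
  C: 6
  H: 12
  O: 2

C6H12O2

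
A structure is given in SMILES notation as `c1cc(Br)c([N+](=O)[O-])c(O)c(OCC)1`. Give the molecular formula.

Atom tally by fragment:
  benzene ring core → C:6 H:6
  (− 4 ring H displaced by substituents)
  + Br → Br:1
  + NO2 → N:1 O:2
  + OH → O:1 H:1
  + OC2H5 → C:2 H:5 O:1
Element totals:
  C: 8
  H: 8
  Br: 1
  N: 1
  O: 4

C8H8BrNO4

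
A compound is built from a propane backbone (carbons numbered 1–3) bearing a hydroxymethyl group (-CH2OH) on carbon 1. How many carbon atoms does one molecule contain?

4

Atom tally by fragment:
  HOCH2CH2 → C:2 H:5 O:1
  CH2 → C:1 H:2
  CH3 → C:1 H:3
Element totals:
  C: 4
  H: 10
  O: 1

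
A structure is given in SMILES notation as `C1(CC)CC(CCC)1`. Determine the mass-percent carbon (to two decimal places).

Atom tally by fragment:
  cyclopropane ring core → C:3 H:6
  (− 2 ring H displaced by substituents)
  + C2H5 → C:2 H:5
  + CH2CH2CH3 → C:3 H:7
Element totals:
  C: 8
  H: 16
Molecular formula: C8H16.
Molar mass = 112.216 g/mol.
Mass from C: 8 × 12.011 = 96.088 g/mol.
%C = 96.088 / 112.216 × 100 = 85.63%.

85.63%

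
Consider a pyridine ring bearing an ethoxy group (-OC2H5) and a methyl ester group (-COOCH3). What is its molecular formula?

Atom tally by fragment:
  pyridine ring core → C:5 H:5 N:1
  (− 2 ring H displaced by substituents)
  + OC2H5 → C:2 H:5 O:1
  + COOCH3 → C:2 H:3 O:2
Element totals:
  C: 9
  H: 11
  N: 1
  O: 3

C9H11NO3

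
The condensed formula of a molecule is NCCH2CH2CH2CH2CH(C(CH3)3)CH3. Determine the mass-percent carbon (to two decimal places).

Element totals:
  C: 11
  H: 21
  N: 1
Molecular formula: C11H21N.
Molar mass = 167.296 g/mol.
Mass from C: 11 × 12.011 = 132.121 g/mol.
%C = 132.121 / 167.296 × 100 = 78.97%.

78.97%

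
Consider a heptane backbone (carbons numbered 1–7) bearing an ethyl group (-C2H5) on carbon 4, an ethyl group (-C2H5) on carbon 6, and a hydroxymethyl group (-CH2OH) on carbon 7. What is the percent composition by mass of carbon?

77.35%

Atom tally by fragment:
  CH3 → C:1 H:3
  CH2 → C:1 H:2
  CH2 → C:1 H:2
  CH(C2H5) → C:3 H:6
  CH2 → C:1 H:2
  CH(C2H5) → C:3 H:6
  CH2CH2OH → C:2 H:5 O:1
Element totals:
  C: 12
  H: 26
  O: 1
Molecular formula: C12H26O.
Molar mass = 186.339 g/mol.
Mass from C: 12 × 12.011 = 144.132 g/mol.
%C = 144.132 / 186.339 × 100 = 77.35%.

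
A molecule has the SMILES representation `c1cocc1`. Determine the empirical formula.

Atom tally by fragment:
  furan ring core → C:4 H:4 O:1
Element totals:
  C: 4
  H: 4
  O: 1
Molecular formula: C4H4O.
gcd of subscripts (4, 4, 1) = 1, so the empirical formula equals the molecular formula.

C4H4O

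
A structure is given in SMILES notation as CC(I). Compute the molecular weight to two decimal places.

Atom tally by fragment:
  CH3 → C:1 H:3
  CH2I → C:1 H:2 I:1
Element totals:
  C: 2
  H: 5
  I: 1
Molecular formula: C2H5I.
  M = 2(12.011) + 5(1.008) + 126.904
    = 24.022 + 5.040 + 126.904 = 155.966

155.97 g/mol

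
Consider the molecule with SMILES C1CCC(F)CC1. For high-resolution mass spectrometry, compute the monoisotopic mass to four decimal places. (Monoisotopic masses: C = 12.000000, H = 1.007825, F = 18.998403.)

Atom tally by fragment:
  cyclohexane ring core → C:6 H:12
  (− 1 ring H displaced by substituents)
  + F → F:1
Element totals:
  C: 6
  H: 11
  F: 1
Molecular formula: C6H11F.
  M = 6(12.0) + 11(1.007825) + 18.998403
    = 72.000000 + 11.086075 + 18.998403 = 102.084478

102.0845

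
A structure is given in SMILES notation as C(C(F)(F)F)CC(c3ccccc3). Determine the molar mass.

188.19 g/mol

Atom tally by fragment:
  F3CCH2 → C:2 H:2 F:3
  CH2 → C:1 H:2
  CH2C6H5 → C:7 H:7
Element totals:
  C: 10
  H: 11
  F: 3
Molecular formula: C10H11F3.
  M = 10(12.011) + 11(1.008) + 3(18.998)
    = 120.110 + 11.088 + 56.994 = 188.192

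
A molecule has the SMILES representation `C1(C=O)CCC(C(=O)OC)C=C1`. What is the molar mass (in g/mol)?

Atom tally by fragment:
  cyclohexene ring core → C:6 H:10
  (− 2 ring H displaced by substituents)
  + CHO → C:1 H:1 O:1
  + COOCH3 → C:2 H:3 O:2
Element totals:
  C: 9
  H: 12
  O: 3
Molecular formula: C9H12O3.
  M = 9(12.011) + 12(1.008) + 3(15.999)
    = 108.099 + 12.096 + 47.997 = 168.192

168.19 g/mol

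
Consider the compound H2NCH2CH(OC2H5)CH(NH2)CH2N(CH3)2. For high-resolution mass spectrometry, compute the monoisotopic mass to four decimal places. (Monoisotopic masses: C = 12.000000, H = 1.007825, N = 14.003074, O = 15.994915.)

Element totals:
  C: 8
  H: 21
  N: 3
  O: 1
Molecular formula: C8H21N3O.
  M = 8(12.0) + 21(1.007825) + 3(14.003074) + 15.994915
    = 96.000000 + 21.164325 + 42.009222 + 15.994915 = 175.168462

175.1685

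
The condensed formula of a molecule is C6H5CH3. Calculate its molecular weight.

92.14 g/mol

Element totals:
  C: 7
  H: 8
Molecular formula: C7H8.
  M = 7(12.011) + 8(1.008)
    = 84.077 + 8.064 = 92.141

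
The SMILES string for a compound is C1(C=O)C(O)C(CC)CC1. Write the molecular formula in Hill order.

Atom tally by fragment:
  cyclopentane ring core → C:5 H:10
  (− 3 ring H displaced by substituents)
  + CHO → C:1 H:1 O:1
  + OH → O:1 H:1
  + C2H5 → C:2 H:5
Element totals:
  C: 8
  H: 14
  O: 2

C8H14O2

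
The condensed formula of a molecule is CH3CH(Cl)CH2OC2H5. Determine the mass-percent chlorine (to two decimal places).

28.92%

Atom tally by fragment:
  CH3 → C:1 H:3
  CH(Cl) → C:1 H:1 Cl:1
  CH2OC2H5 → C:3 H:7 O:1
Element totals:
  C: 5
  H: 11
  Cl: 1
  O: 1
Molecular formula: C5H11ClO.
Molar mass = 122.592 g/mol.
Mass from Cl: 1 × 35.45 = 35.450 g/mol.
%Cl = 35.450 / 122.592 × 100 = 28.92%.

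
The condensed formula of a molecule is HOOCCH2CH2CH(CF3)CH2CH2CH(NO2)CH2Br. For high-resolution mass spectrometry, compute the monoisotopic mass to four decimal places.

Atom tally by fragment:
  HOOCCH2 → C:2 H:3 O:2
  CH2 → C:1 H:2
  CH(CF3) → C:2 H:1 F:3
  CH2 → C:1 H:2
  CH2 → C:1 H:2
  CH(NO2) → C:1 H:1 N:1 O:2
  CH2Br → C:1 H:2 Br:1
Element totals:
  C: 9
  H: 13
  Br: 1
  F: 3
  N: 1
  O: 4
Molecular formula: C9H13BrF3NO4.
  M = 9(12.0) + 13(1.007825) + 78.918338 + 3(18.998403) + 14.003074 + 4(15.994915)
    = 108.000000 + 13.101725 + 78.918338 + 56.995209 + 14.003074 + 63.979660 = 334.998006

334.9980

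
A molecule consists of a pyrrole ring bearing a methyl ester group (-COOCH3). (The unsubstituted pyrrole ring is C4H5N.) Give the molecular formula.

Atom tally by fragment:
  pyrrole ring core → C:4 H:5 N:1
  (− 1 ring H displaced by substituents)
  + COOCH3 → C:2 H:3 O:2
Element totals:
  C: 6
  H: 7
  N: 1
  O: 2

C6H7NO2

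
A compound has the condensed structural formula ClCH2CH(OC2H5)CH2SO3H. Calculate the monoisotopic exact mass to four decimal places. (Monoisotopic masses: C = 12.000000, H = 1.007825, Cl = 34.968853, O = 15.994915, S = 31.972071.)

202.0067

Element totals:
  C: 5
  H: 11
  Cl: 1
  O: 4
  S: 1
Molecular formula: C5H11ClO4S.
  M = 5(12.0) + 11(1.007825) + 34.968853 + 4(15.994915) + 31.972071
    = 60.000000 + 11.086075 + 34.968853 + 63.979660 + 31.972071 = 202.006659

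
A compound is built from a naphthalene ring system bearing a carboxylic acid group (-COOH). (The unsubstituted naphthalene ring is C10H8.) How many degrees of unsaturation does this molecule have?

Atom tally by fragment:
  naphthalene ring system core → C:10 H:8
  (− 1 ring H displaced by substituents)
  + COOH → C:1 H:1 O:2
Element totals:
  C: 11
  H: 8
  O: 2
Molecular formula: C11H8O2.
DoU = (2C + 2 + N − H − X) / 2 = (2·11 + 2 + 0 − 8 − 0) / 2 = 8.

8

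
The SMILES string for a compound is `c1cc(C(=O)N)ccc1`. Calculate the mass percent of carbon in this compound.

69.41%

Atom tally by fragment:
  benzene ring core → C:6 H:6
  (− 1 ring H displaced by substituents)
  + CONH2 → C:1 H:2 O:1 N:1
Element totals:
  C: 7
  H: 7
  N: 1
  O: 1
Molecular formula: C7H7NO.
Molar mass = 121.139 g/mol.
Mass from C: 7 × 12.011 = 84.077 g/mol.
%C = 84.077 / 121.139 × 100 = 69.41%.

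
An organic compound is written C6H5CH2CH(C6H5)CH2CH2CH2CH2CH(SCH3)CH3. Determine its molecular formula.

C21H28S

Element totals:
  C: 21
  H: 28
  S: 1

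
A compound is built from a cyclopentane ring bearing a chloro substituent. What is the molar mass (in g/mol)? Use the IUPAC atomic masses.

Atom tally by fragment:
  cyclopentane ring core → C:5 H:10
  (− 1 ring H displaced by substituents)
  + Cl → Cl:1
Element totals:
  C: 5
  H: 9
  Cl: 1
Molecular formula: C5H9Cl.
  M = 5(12.011) + 9(1.008) + 35.45
    = 60.055 + 9.072 + 35.450 = 104.577

104.58 g/mol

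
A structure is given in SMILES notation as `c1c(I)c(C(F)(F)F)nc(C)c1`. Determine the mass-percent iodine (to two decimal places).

Atom tally by fragment:
  pyridine ring core → C:5 H:5 N:1
  (− 3 ring H displaced by substituents)
  + I → I:1
  + CF3 → C:1 F:3
  + CH3 → C:1 H:3
Element totals:
  C: 7
  H: 5
  F: 3
  I: 1
  N: 1
Molecular formula: C7H5F3IN.
Molar mass = 287.022 g/mol.
Mass from I: 1 × 126.904 = 126.904 g/mol.
%I = 126.904 / 287.022 × 100 = 44.21%.

44.21%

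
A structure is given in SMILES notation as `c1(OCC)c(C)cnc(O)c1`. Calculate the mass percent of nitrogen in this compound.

Atom tally by fragment:
  pyridine ring core → C:5 H:5 N:1
  (− 3 ring H displaced by substituents)
  + OC2H5 → C:2 H:5 O:1
  + CH3 → C:1 H:3
  + OH → O:1 H:1
Element totals:
  C: 8
  H: 11
  N: 1
  O: 2
Molecular formula: C8H11NO2.
Molar mass = 153.181 g/mol.
Mass from N: 1 × 14.007 = 14.007 g/mol.
%N = 14.007 / 153.181 × 100 = 9.14%.

9.14%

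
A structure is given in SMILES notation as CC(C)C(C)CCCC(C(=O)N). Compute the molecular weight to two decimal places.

171.28 g/mol

Atom tally by fragment:
  CH3 → C:1 H:3
  CH(CH3) → C:2 H:4
  CH(CH3) → C:2 H:4
  CH2 → C:1 H:2
  CH2 → C:1 H:2
  CH2 → C:1 H:2
  CH2CONH2 → C:2 H:4 O:1 N:1
Element totals:
  C: 10
  H: 21
  N: 1
  O: 1
Molecular formula: C10H21NO.
  M = 10(12.011) + 21(1.008) + 14.007 + 15.999
    = 120.110 + 21.168 + 14.007 + 15.999 = 171.284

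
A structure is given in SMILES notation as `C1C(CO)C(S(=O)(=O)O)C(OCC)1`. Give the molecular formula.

C7H14O5S

Atom tally by fragment:
  cyclobutane ring core → C:4 H:8
  (− 3 ring H displaced by substituents)
  + CH2OH → C:1 H:3 O:1
  + SO3H → S:1 O:3 H:1
  + OC2H5 → C:2 H:5 O:1
Element totals:
  C: 7
  H: 14
  O: 5
  S: 1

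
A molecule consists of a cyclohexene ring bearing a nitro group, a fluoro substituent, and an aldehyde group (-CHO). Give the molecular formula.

Atom tally by fragment:
  cyclohexene ring core → C:6 H:10
  (− 3 ring H displaced by substituents)
  + NO2 → N:1 O:2
  + F → F:1
  + CHO → C:1 H:1 O:1
Element totals:
  C: 7
  H: 8
  F: 1
  N: 1
  O: 3

C7H8FNO3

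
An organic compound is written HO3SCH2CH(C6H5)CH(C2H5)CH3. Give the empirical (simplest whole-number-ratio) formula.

Element totals:
  C: 12
  H: 18
  O: 3
  S: 1
Molecular formula: C12H18O3S.
gcd of subscripts (12, 18, 3, 1) = 1, so the empirical formula equals the molecular formula.

C12H18O3S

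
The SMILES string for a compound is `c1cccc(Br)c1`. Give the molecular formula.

Atom tally by fragment:
  benzene ring core → C:6 H:6
  (− 1 ring H displaced by substituents)
  + Br → Br:1
Element totals:
  C: 6
  H: 5
  Br: 1

C6H5Br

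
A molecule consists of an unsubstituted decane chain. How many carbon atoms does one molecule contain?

Atom tally by fragment:
  CH3 → C:1 H:3
  CH2 → C:1 H:2
  CH2 → C:1 H:2
  CH2 → C:1 H:2
  CH2 → C:1 H:2
  CH2 → C:1 H:2
  CH2 → C:1 H:2
  CH2 → C:1 H:2
  CH2 → C:1 H:2
  CH3 → C:1 H:3
Element totals:
  C: 10
  H: 22

10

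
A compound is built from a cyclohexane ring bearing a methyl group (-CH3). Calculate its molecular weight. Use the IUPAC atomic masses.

98.19 g/mol

Atom tally by fragment:
  cyclohexane ring core → C:6 H:12
  (− 1 ring H displaced by substituents)
  + CH3 → C:1 H:3
Element totals:
  C: 7
  H: 14
Molecular formula: C7H14.
  M = 7(12.011) + 14(1.008)
    = 84.077 + 14.112 = 98.189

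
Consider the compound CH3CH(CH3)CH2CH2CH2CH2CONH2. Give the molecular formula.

C8H17NO

Atom tally by fragment:
  CH3 → C:1 H:3
  CH(CH3) → C:2 H:4
  CH2 → C:1 H:2
  CH2 → C:1 H:2
  CH2 → C:1 H:2
  CH2CONH2 → C:2 H:4 O:1 N:1
Element totals:
  C: 8
  H: 17
  N: 1
  O: 1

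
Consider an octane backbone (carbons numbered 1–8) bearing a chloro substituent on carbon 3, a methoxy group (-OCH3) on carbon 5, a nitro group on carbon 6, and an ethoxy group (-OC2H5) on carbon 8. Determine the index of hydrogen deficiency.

1

Atom tally by fragment:
  CH3 → C:1 H:3
  CH2 → C:1 H:2
  CH(Cl) → C:1 H:1 Cl:1
  CH2 → C:1 H:2
  CH(OCH3) → C:2 H:4 O:1
  CH(NO2) → C:1 H:1 N:1 O:2
  CH2 → C:1 H:2
  CH2OC2H5 → C:3 H:7 O:1
Element totals:
  C: 11
  H: 22
  Cl: 1
  N: 1
  O: 4
Molecular formula: C11H22ClNO4.
DoU = (2C + 2 + N − H − X) / 2 = (2·11 + 2 + 1 − 22 − 1) / 2 = 1.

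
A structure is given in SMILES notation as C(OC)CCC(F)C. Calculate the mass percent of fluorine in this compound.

Atom tally by fragment:
  CH3OCH2 → C:2 H:5 O:1
  CH2 → C:1 H:2
  CH2 → C:1 H:2
  CH(F) → C:1 H:1 F:1
  CH3 → C:1 H:3
Element totals:
  C: 6
  H: 13
  F: 1
  O: 1
Molecular formula: C6H13FO.
Molar mass = 120.167 g/mol.
Mass from F: 1 × 18.998 = 18.998 g/mol.
%F = 18.998 / 120.167 × 100 = 15.81%.

15.81%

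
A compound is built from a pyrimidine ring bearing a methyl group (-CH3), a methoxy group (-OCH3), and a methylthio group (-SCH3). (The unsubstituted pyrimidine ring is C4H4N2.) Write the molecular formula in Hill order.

Atom tally by fragment:
  pyrimidine ring core → C:4 H:4 N:2
  (− 3 ring H displaced by substituents)
  + CH3 → C:1 H:3
  + OCH3 → C:1 H:3 O:1
  + SCH3 → C:1 H:3 S:1
Element totals:
  C: 7
  H: 10
  N: 2
  O: 1
  S: 1

C7H10N2OS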